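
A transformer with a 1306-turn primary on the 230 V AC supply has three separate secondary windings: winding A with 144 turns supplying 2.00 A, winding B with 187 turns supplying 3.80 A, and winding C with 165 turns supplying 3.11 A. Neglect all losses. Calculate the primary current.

I_p ≈ 1.16 A

V_A = 230 × 144/1306 = 25.360 V; V_B = 230 × 187/1306 = 32.933 V; V_C = 230 × 165/1306 = 29.058 V.
P_out = V_A I_A + V_B I_B + V_C I_C = 25.360×2.00 + 32.933×3.80 + 29.058×3.11 = 50.720 + 125.14 + 90.371 = 266.23 W.
Ideal ⇒ P_in = P_out, so I_p = P_out/V_p = 266.23/230 = 1.16 A.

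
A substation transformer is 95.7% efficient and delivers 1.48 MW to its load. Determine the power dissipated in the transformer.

P_loss ≈ 66500 W

P_in = P_out/η = 1.48×10^6/0.957 = 1.54650×10^6 W.
P_loss = P_in − P_out = 1.54650×10^6 − 1.48×10^6 = 66500 W.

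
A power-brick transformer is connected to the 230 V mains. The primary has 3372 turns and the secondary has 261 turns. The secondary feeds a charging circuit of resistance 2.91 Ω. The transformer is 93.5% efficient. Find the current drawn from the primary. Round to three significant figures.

V_s = 230 × 261/3372 = 17.802 V.
I_s = V_s/R = 17.802/2.91 = 6.1177 A.
P_out = V_s I_s = 17.802 × 6.1177 = 108.91 W.
P_in = P_out/η = 108.91/0.935 = 116.48 W.
I_p = P_in/V_p = 116.48/230 = 0.506 A.

I_p ≈ 0.506 A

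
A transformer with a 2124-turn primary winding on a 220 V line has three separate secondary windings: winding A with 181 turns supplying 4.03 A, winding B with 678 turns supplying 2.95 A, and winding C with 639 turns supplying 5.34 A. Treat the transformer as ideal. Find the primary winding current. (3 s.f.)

I_p ≈ 2.89 A

V_A = 220 × 181/2124 = 18.748 V; V_B = 220 × 678/2124 = 70.226 V; V_C = 220 × 639/2124 = 66.186 V.
P_out = V_A I_A + V_B I_B + V_C I_C = 18.748×4.03 + 70.226×2.95 + 66.186×5.34 = 75.553 + 207.17 + 353.44 = 636.16 W.
Ideal ⇒ P_in = P_out, so I_p = P_out/V_p = 636.16/220 = 2.89 A.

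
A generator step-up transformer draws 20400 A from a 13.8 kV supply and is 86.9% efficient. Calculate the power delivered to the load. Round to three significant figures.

P_in = V_p I_p = 13800 × 20400 = 2.8152×10^8 W.
P_out = η P_in = 0.869 × 2.8152×10^8 = 2.45×10^8 W.

P_out ≈ 2.45×10^8 W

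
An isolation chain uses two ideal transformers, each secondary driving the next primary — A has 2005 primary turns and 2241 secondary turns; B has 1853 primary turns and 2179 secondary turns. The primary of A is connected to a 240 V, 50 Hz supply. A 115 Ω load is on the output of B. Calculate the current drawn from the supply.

I_supply ≈ 3.61 A

After A: V = 240.00 × 2241/2005 = 268.25 V.
After B: V = 268.25 × 2179/1853 = 315.44 V.
I_load = 315.44/115 = 2.7430 A, so P_out = 315.44 × 2.7430 = 865.25 W.
All ideal ⇒ P_in = P_out, so I_supply = 865.25/240 = 3.61 A.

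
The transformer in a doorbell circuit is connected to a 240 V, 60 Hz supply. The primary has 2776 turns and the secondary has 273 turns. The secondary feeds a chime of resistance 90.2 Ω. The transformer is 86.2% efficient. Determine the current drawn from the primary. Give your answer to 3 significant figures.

V_s = 240 × 273/2776 = 23.602 V.
I_s = V_s/R = 23.602/90.2 = 0.26167 A.
P_out = V_s I_s = 23.602 × 0.26167 = 6.1759 W.
P_in = P_out/η = 6.1759/0.862 = 7.1647 W.
I_p = P_in/V_p = 7.1647/240 = 0.0299 A.

I_p ≈ 0.0299 A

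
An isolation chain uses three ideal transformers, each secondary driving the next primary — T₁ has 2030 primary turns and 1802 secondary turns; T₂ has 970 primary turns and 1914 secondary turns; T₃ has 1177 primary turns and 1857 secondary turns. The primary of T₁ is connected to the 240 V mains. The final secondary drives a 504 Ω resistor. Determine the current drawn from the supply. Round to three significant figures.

After T₁: V = 240.00 × 1802/2030 = 213.04 V.
After T₂: V = 213.04 × 1914/970 = 420.38 V.
After T₃: V = 420.38 × 1857/1177 = 663.25 V.
I_load = 663.25/504 = 1.3160 A, so P_out = 663.25 × 1.3160 = 872.81 W.
All ideal ⇒ P_in = P_out, so I_supply = 872.81/240 = 3.64 A.

I_supply ≈ 3.64 A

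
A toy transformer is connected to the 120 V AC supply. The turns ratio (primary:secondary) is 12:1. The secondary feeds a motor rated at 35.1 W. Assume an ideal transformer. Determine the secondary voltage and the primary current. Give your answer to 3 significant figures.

V_s ≈ 10.0 V, I_p ≈ 0.293 A

V_s = V_p × N_s/N_p = 120 × 1/12 = 10.000 V.
I_s = P/V_s = 35.1/10.000 = 3.5100 A.
I_p = I_s × N_s/N_p = 3.5100 × 1/12 = 0.293 A.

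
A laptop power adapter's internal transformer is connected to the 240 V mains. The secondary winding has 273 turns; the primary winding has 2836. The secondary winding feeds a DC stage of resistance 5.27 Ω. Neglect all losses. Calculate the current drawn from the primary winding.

V_s = V_p × N_s/N_p = 240 × 273/2836 = 23.103 V.
I_s = V_s/R = 23.103/5.27 = 4.3839 A.
For an ideal transformer I_p N_p = I_s N_s, so I_p = 4.3839 × 273/2836 = 0.422 A.

I_p ≈ 0.422 A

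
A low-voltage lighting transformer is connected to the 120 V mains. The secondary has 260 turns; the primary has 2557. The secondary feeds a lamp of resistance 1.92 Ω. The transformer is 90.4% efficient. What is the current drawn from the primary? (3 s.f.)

V_s = 120 × 260/2557 = 12.202 V.
I_s = V_s/R = 12.202/1.92 = 6.3551 A.
P_out = V_s I_s = 12.202 × 6.3551 = 77.544 W.
P_in = P_out/η = 77.544/0.904 = 85.778 W.
I_p = P_in/V_p = 85.778/120 = 0.715 A.

I_p ≈ 0.715 A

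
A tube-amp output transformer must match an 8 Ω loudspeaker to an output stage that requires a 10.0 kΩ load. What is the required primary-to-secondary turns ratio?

N_p/N_s ≈ 35.4

Z_p/Z_s = (N_p/N_s)², so N_p/N_s = √(10000/8) = √1250 = 35.4.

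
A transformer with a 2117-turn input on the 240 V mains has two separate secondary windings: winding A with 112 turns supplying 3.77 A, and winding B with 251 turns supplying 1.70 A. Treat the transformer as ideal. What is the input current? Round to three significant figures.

I_in ≈ 0.401 A

V_A = 240 × 112/2117 = 12.697 V; V_B = 240 × 251/2117 = 28.455 V.
P_out = V_A I_A + V_B I_B = 12.697×3.77 + 28.455×1.70 = 47.868 + 48.374 = 96.243 W.
Ideal ⇒ P_in = P_out, so I_in = P_out/V_in = 96.243/240 = 0.401 A.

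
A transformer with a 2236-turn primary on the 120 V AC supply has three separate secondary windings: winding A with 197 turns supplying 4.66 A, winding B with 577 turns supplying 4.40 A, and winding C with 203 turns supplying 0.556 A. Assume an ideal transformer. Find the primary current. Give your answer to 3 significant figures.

V_A = 120 × 197/2236 = 10.572 V; V_B = 120 × 577/2236 = 30.966 V; V_C = 120 × 203/2236 = 10.894 V.
P_out = V_A I_A + V_B I_B + V_C I_C = 10.572×4.66 + 30.966×4.40 + 10.894×0.556 = 49.268 + 136.25 + 6.0573 = 191.58 W.
Ideal ⇒ P_in = P_out, so I_p = P_out/V_p = 191.58/120 = 1.60 A.

I_p ≈ 1.60 A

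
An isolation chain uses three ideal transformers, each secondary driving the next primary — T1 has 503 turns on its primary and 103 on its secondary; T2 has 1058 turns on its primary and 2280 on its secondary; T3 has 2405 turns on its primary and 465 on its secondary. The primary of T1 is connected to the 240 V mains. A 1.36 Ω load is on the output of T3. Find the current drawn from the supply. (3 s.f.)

I_supply ≈ 1.28 A

Secondary of T1: V = 240.00 × 103/503 = 49.145 V.
Secondary of T2: V = 49.145 × 2280/1058 = 105.91 V.
Secondary of T3: V = 105.91 × 465/2405 = 20.477 V.
I_load = 20.477/1.36 = 15.057 A, so P_out = 20.477 × 15.057 = 308.32 W.
All ideal ⇒ P_in = P_out, so I_supply = 308.32/240 = 1.28 A.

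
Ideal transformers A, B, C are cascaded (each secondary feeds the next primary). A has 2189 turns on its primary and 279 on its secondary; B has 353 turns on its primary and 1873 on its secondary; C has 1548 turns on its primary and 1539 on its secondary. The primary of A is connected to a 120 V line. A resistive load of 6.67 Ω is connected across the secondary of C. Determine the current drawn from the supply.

I_supply ≈ 8.13 A

Secondary of A: V = 120.00 × 279/2189 = 15.295 V.
Secondary of B: V = 15.295 × 1873/353 = 81.153 V.
Secondary of C: V = 81.153 × 1539/1548 = 80.681 V.
I_load = 80.681/6.67 = 12.096 A, so P_out = 80.681 × 12.096 = 975.92 W.
All ideal ⇒ P_in = P_out, so I_supply = 975.92/120 = 8.13 A.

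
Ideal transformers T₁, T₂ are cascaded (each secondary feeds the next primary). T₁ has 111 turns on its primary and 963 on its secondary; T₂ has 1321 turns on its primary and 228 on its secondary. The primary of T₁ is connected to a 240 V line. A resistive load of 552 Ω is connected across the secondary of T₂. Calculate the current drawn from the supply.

I_supply ≈ 0.975 A

Secondary of T₁: V = 240.00 × 963/111 = 2082.2 V.
Secondary of T₂: V = 2082.2 × 228/1321 = 359.37 V.
I_load = 359.37/552 = 0.65104 A, so P_out = 359.37 × 0.65104 = 233.97 W.
All ideal ⇒ P_in = P_out, so I_supply = 233.97/240 = 0.975 A.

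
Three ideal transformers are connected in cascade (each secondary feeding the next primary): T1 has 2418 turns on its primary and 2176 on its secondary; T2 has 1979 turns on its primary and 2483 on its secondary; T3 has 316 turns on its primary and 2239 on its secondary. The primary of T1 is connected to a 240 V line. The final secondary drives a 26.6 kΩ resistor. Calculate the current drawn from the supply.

I_supply ≈ 0.577 A

Secondary of T1: V = 240.00 × 2176/2418 = 215.98 V.
Secondary of T2: V = 215.98 × 2483/1979 = 270.98 V.
Secondary of T3: V = 270.98 × 2239/316 = 1920.0 V.
I_load = 1920.0/26600 = 0.072182 A, so P_out = 1920.0 × 0.072182 = 138.59 W.
All ideal ⇒ P_in = P_out, so I_supply = 138.59/240 = 0.577 A.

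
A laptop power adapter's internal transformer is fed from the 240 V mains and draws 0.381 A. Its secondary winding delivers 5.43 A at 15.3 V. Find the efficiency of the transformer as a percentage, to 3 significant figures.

η ≈ 90.9%

P_in = 240 × 0.381 = 91.4400 W.
P_out = 15.3 × 5.43 = 83.0790 W.
η = P_out/P_in = 83.0790/91.4400 = 0.909.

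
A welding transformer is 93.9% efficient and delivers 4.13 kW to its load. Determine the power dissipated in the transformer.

P_loss ≈ 268 W

P_in = P_out/η = 4130/0.939 = 4398.30 W.
P_loss = P_in − P_out = 4398.30 − 4130 = 268 W.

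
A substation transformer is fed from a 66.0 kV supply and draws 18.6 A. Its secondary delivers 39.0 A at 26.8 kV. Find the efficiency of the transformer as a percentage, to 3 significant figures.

P_in = 66000 × 18.6 = 1.22760×10^6 W.
P_out = 26800 × 39.0 = 1.04520×10^6 W.
η = P_out/P_in = 1.04520×10^6/(1.22760×10^6) = 0.851.

η ≈ 85.1%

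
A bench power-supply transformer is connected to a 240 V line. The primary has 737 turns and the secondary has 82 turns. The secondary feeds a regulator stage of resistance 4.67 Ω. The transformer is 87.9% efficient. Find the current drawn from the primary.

I_p ≈ 0.724 A

V_s = 240 × 82/737 = 26.703 V.
I_s = V_s/R = 26.703/4.67 = 5.7180 A.
P_out = V_s I_s = 26.703 × 5.7180 = 152.69 W.
P_in = P_out/η = 152.69/0.879 = 173.70 W.
I_p = P_in/V_p = 173.70/240 = 0.724 A.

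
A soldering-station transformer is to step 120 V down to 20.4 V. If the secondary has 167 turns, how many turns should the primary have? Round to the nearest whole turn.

N_p/N_s = V_p/V_s, so N_p = 167 × 120/20.4 = 982.4 ≈ 982 turns.

N_p = 982 turns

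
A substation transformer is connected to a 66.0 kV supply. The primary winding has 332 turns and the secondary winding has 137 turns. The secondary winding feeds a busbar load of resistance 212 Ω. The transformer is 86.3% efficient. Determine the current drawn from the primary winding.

V_s = 66000 × 137/332 = 27235 V.
I_s = V_s/R = 27235/212 = 128.47 A.
P_out = V_s I_s = 27235 × 128.47 = 3.4988×10^6 W.
P_in = P_out/η = 3.4988×10^6/0.863 = 4.0542×10^6 W.
I_p = P_in/V_p = 4.0542×10^6/66000 = 61.4 A.

I_p ≈ 61.4 A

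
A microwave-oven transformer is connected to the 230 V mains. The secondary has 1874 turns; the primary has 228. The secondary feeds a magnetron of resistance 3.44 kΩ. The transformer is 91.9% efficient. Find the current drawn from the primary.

I_p ≈ 4.91 A

V_s = 230 × 1874/228 = 1890.4 V.
I_s = V_s/R = 1890.4/3440 = 0.54955 A.
P_out = V_s I_s = 1890.4 × 0.54955 = 1038.9 W.
P_in = P_out/η = 1038.9/0.919 = 1130.4 W.
I_p = P_in/V_p = 1130.4/230 = 4.91 A.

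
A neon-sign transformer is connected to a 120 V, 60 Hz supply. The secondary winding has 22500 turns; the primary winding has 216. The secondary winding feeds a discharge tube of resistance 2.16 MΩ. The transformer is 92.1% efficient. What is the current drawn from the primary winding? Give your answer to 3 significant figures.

I_p ≈ 0.655 A

V_s = 120 × 22500/216 = 12500 V.
I_s = V_s/R = 12500/(2.16×10^6) = 0.0057870 A.
P_out = V_s I_s = 12500 × 0.0057870 = 72.338 W.
P_in = P_out/η = 72.338/0.921 = 78.543 W.
I_p = P_in/V_p = 78.543/120 = 0.655 A.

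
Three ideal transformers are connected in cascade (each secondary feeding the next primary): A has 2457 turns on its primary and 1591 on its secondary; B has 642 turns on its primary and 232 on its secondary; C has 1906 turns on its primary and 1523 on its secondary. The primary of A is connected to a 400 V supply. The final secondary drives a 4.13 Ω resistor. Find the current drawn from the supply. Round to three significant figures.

I_supply ≈ 3.39 A

After A: V = 400.00 × 1591/2457 = 259.02 V.
After B: V = 259.02 × 232/642 = 93.600 V.
After C: V = 93.600 × 1523/1906 = 74.792 V.
I_load = 74.792/4.13 = 18.109 A, so P_out = 74.792 × 18.109 = 1354.4 W.
All ideal ⇒ P_in = P_out, so I_supply = 1354.4/400 = 3.39 A.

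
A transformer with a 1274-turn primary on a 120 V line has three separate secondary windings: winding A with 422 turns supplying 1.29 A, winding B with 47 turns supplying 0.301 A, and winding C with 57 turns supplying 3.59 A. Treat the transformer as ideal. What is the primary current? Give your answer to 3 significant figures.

V_A = 120 × 422/1274 = 39.749 V; V_B = 120 × 47/1274 = 4.4270 V; V_C = 120 × 57/1274 = 5.3689 V.
P_out = V_A I_A + V_B I_B + V_C I_C = 39.749×1.29 + 4.4270×0.301 + 5.3689×3.59 = 51.276 + 1.3325 + 19.274 = 71.883 W.
Ideal ⇒ P_in = P_out, so I_p = P_out/V_p = 71.883/120 = 0.599 A.

I_p ≈ 0.599 A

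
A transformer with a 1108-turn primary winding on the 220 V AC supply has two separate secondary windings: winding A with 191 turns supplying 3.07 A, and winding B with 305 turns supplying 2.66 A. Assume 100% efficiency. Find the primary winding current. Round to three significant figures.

V_A = 220 × 191/1108 = 37.924 V; V_B = 220 × 305/1108 = 60.560 V.
P_out = V_A I_A + V_B I_B = 37.924×3.07 + 60.560×2.66 = 116.43 + 161.09 = 277.52 W.
Ideal ⇒ P_in = P_out, so I_p = P_out/V_p = 277.52/220 = 1.26 A.

I_p ≈ 1.26 A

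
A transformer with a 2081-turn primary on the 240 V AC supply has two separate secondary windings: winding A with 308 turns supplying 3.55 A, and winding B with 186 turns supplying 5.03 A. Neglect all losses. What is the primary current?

I_p ≈ 0.975 A

V_A = 240 × 308/2081 = 35.521 V; V_B = 240 × 186/2081 = 21.451 V.
P_out = V_A I_A + V_B I_B = 35.521×3.55 + 21.451×5.03 = 126.10 + 107.90 = 234.00 W.
Ideal ⇒ P_in = P_out, so I_p = P_out/V_p = 234.00/240 = 0.975 A.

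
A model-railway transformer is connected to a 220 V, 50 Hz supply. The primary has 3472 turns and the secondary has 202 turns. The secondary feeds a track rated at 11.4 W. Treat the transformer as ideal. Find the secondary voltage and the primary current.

V_s = V_p × N_s/N_p = 220 × 202/3472 = 12.800 V.
I_s = P/V_s = 11.4/12.800 = 0.89066 A.
I_p = I_s × N_s/N_p = 0.89066 × 202/3472 = 0.0518 A.

V_s ≈ 12.8 V, I_p ≈ 0.0518 A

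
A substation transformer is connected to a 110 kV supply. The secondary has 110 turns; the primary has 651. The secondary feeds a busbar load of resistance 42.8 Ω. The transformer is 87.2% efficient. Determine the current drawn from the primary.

V_s = 110000 × 110/651 = 18587 V.
I_s = V_s/R = 18587/42.8 = 434.27 A.
P_out = V_s I_s = 18587 × 434.27 = 8.0717×10^6 W.
P_in = P_out/η = 8.0717×10^6/0.872 = 9.2565×10^6 W.
I_p = P_in/V_p = 9.2565×10^6/110000 = 84.2 A.

I_p ≈ 84.2 A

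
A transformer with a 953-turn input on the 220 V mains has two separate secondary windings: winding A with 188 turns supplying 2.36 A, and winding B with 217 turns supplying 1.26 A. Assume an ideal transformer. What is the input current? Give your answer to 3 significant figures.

I_in ≈ 0.752 A

V_A = 220 × 188/953 = 43.400 V; V_B = 220 × 217/953 = 50.094 V.
P_out = V_A I_A + V_B I_B = 43.400×2.36 + 50.094×1.26 = 102.42 + 63.119 = 165.54 W.
Ideal ⇒ P_in = P_out, so I_in = P_out/V_in = 165.54/220 = 0.752 A.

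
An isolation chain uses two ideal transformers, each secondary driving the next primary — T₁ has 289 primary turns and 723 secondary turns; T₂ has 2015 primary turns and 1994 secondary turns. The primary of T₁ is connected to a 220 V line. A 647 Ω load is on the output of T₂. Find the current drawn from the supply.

I_supply ≈ 2.08 A

Secondary of T₁: V = 220.00 × 723/289 = 550.38 V.
Secondary of T₂: V = 550.38 × 1994/2015 = 544.64 V.
I_load = 544.64/647 = 0.84180 A, so P_out = 544.64 × 0.84180 = 458.48 W.
All ideal ⇒ P_in = P_out, so I_supply = 458.48/220 = 2.08 A.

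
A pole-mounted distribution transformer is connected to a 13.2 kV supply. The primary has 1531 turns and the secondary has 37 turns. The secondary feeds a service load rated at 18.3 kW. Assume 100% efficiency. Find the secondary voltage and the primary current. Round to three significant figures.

V_s ≈ 319 V, I_p ≈ 1.39 A

V_s = V_p × N_s/N_p = 13200 × 37/1531 = 319.01 V.
I_s = P/V_s = 18300/319.01 = 57.365 A.
I_p = I_s × N_s/N_p = 57.365 × 37/1531 = 1.39 A.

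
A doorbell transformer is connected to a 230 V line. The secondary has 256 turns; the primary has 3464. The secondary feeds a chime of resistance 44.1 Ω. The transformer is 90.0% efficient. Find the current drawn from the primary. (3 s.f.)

V_s = 230 × 256/3464 = 16.998 V.
I_s = V_s/R = 16.998/44.1 = 0.38544 A.
P_out = V_s I_s = 16.998 × 0.38544 = 6.5515 W.
P_in = P_out/η = 6.5515/0.900 = 7.2795 W.
I_p = P_in/V_p = 7.2795/230 = 0.0316 A.

I_p ≈ 0.0316 A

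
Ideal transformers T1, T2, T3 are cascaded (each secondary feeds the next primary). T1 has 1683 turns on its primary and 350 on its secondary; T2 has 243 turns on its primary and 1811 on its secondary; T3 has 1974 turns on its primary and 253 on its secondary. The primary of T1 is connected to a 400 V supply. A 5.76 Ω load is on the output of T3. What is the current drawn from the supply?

I_supply ≈ 2.74 A

After T1: V = 400.00 × 350/1683 = 83.185 V.
After T2: V = 83.185 × 1811/243 = 619.95 V.
After T3: V = 619.95 × 253/1974 = 79.457 V.
I_load = 79.457/5.76 = 13.795 A, so P_out = 79.457 × 13.795 = 1096.1 W.
All ideal ⇒ P_in = P_out, so I_supply = 1096.1/400 = 2.74 A.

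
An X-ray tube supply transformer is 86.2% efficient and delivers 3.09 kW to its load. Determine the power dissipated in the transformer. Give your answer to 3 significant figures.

P_loss ≈ 495 W

P_in = P_out/η = 3090/0.862 = 3584.69 W.
P_loss = P_in − P_out = 3584.69 − 3090 = 495 W.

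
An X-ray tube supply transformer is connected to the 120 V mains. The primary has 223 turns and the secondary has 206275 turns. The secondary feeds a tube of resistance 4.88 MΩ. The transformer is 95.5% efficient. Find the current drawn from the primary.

I_p ≈ 22.0 A

V_s = 120 × 206275/223 = 111000 V.
I_s = V_s/R = 111000/(4.88×10^6) = 0.022746 A.
P_out = V_s I_s = 111000 × 0.022746 = 2524.8 W.
P_in = P_out/η = 2524.8/0.955 = 2643.8 W.
I_p = P_in/V_p = 2643.8/120 = 22.0 A.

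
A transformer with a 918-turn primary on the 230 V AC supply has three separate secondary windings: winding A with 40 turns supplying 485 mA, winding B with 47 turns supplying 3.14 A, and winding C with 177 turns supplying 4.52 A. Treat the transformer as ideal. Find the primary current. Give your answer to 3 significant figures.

I_p ≈ 1.05 A

V_A = 230 × 40/918 = 10.022 V; V_B = 230 × 47/918 = 11.776 V; V_C = 230 × 177/918 = 44.346 V.
P_out = V_A I_A + V_B I_B + V_C I_C = 10.022×0.485 + 11.776×3.14 + 44.346×4.52 = 4.8606 + 36.975 + 200.45 = 242.28 W.
Ideal ⇒ P_in = P_out, so I_p = P_out/V_p = 242.28/230 = 1.05 A.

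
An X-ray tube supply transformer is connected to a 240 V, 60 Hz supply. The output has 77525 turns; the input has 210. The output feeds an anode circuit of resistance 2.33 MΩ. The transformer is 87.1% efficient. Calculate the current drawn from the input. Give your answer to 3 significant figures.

V_out = 240 × 77525/210 = 88600 V.
I_out = V_out/R = 88600/(2.33×10^6) = 0.038026 A.
P_out = V_out I_out = 88600 × 0.038026 = 3369.1 W.
P_in = P_out/η = 3369.1/0.871 = 3868.1 W.
I_in = P_in/V_in = 3868.1/240 = 16.1 A.

I_in ≈ 16.1 A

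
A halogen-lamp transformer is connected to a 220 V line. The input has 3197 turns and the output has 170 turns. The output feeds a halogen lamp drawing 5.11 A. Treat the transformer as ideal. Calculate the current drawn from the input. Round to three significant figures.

For an ideal transformer I_in N_in = I_out N_out, so I_in = 5.11 × 170/3197 = 0.272 A.

I_in ≈ 0.272 A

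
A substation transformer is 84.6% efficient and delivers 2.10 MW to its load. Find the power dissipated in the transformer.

P_loss ≈ 382000 W

P_in = P_out/η = 2.10×10^6/0.846 = 2.48227×10^6 W.
P_loss = P_in − P_out = 2.48227×10^6 − 2.10×10^6 = 382000 W.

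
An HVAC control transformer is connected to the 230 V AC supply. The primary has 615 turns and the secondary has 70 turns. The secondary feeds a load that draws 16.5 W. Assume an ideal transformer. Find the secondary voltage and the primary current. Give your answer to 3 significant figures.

V_s ≈ 26.2 V, I_p ≈ 0.0717 A

V_s = V_p × N_s/N_p = 230 × 70/615 = 26.179 V.
I_s = P/V_s = 16.5/26.179 = 0.63028 A.
I_p = I_s × N_s/N_p = 0.63028 × 70/615 = 0.0717 A.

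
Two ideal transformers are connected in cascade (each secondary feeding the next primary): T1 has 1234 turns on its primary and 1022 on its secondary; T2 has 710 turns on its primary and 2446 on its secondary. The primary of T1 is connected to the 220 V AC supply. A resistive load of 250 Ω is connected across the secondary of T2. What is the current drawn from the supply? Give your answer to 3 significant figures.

I_supply ≈ 7.16 A

Secondary of T1: V = 220.00 × 1022/1234 = 182.20 V.
Secondary of T2: V = 182.20 × 2446/710 = 627.71 V.
I_load = 627.71/250 = 2.5108 A, so P_out = 627.71 × 2.5108 = 1576.1 W.
All ideal ⇒ P_in = P_out, so I_supply = 1576.1/220 = 7.16 A.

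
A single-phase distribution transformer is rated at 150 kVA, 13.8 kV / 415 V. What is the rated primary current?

I_p ≈ 10.9 A

I_p = S/V_p = 150000/13800 = 10.9 A.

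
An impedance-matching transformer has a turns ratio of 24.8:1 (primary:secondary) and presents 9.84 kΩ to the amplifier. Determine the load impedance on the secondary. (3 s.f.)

Z_s ≈ 16.0 Ω

Z_s = Z_p/(N_p/N_s)² = 9840/24.8² = 16.0 Ω.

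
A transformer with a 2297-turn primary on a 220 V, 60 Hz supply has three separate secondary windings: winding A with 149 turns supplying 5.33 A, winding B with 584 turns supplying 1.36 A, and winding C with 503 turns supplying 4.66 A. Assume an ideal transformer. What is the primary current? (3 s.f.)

V_A = 220 × 149/2297 = 14.271 V; V_B = 220 × 584/2297 = 55.934 V; V_C = 220 × 503/2297 = 48.176 V.
P_out = V_A I_A + V_B I_B + V_C I_C = 14.271×5.33 + 55.934×1.36 + 48.176×4.66 = 76.063 + 76.070 + 224.50 = 376.63 W.
Ideal ⇒ P_in = P_out, so I_p = P_out/V_p = 376.63/220 = 1.71 A.

I_p ≈ 1.71 A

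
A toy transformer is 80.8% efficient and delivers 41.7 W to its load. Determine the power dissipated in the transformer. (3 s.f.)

P_in = P_out/η = 41.7/0.808 = 51.6089 W.
P_loss = P_in − P_out = 51.6089 − 41.7 = 9.91 W.

P_loss ≈ 9.91 W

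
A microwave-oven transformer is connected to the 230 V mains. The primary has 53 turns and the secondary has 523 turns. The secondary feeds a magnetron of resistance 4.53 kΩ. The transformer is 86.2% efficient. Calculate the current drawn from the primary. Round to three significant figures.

I_p ≈ 5.74 A

V_s = 230 × 523/53 = 2269.6 V.
I_s = V_s/R = 2269.6/4530 = 0.50102 A.
P_out = V_s I_s = 2269.6 × 0.50102 = 1137.1 W.
P_in = P_out/η = 1137.1/0.862 = 1319.2 W.
I_p = P_in/V_p = 1319.2/230 = 5.74 A.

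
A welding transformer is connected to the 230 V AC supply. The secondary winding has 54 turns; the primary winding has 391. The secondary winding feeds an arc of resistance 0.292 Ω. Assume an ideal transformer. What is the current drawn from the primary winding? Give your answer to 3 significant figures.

I_p ≈ 15.0 A

V_s = V_p × N_s/N_p = 230 × 54/391 = 31.765 V.
I_s = V_s/R = 31.765/0.292 = 108.78 A.
For an ideal transformer I_p N_p = I_s N_s, so I_p = 108.78 × 54/391 = 15.0 A.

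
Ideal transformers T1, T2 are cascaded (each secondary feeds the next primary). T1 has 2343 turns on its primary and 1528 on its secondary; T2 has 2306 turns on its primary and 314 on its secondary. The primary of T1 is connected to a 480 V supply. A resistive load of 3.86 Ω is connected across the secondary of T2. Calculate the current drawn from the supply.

Secondary of T1: V = 480.00 × 1528/2343 = 313.03 V.
Secondary of T2: V = 313.03 × 314/2306 = 42.625 V.
I_load = 42.625/3.86 = 11.043 A, so P_out = 42.625 × 11.043 = 470.69 W.
All ideal ⇒ P_in = P_out, so I_supply = 470.69/480 = 0.981 A.

I_supply ≈ 0.981 A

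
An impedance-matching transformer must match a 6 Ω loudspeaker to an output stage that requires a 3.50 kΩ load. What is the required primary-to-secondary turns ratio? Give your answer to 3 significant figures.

N_p/N_s ≈ 24.2

Z_p/Z_s = (N_p/N_s)², so N_p/N_s = √(3500/6) = √583 = 24.2.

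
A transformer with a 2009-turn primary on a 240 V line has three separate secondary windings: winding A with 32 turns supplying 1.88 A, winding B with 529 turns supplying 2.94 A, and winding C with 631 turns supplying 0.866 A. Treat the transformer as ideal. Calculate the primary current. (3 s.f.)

I_p ≈ 1.08 A

V_A = 240 × 32/2009 = 3.8228 V; V_B = 240 × 529/2009 = 63.196 V; V_C = 240 × 631/2009 = 75.381 V.
P_out = V_A I_A + V_B I_B + V_C I_C = 3.8228×1.88 + 63.196×2.94 + 75.381×0.866 = 7.1869 + 185.80 + 65.280 = 258.26 W.
Ideal ⇒ P_in = P_out, so I_p = P_out/V_p = 258.26/240 = 1.08 A.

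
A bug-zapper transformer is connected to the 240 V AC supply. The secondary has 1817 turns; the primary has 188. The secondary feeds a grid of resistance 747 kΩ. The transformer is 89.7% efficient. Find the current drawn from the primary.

I_p ≈ 0.0335 A

V_s = 240 × 1817/188 = 2319.6 V.
I_s = V_s/R = 2319.6/747000 = 0.0031052 A.
P_out = V_s I_s = 2319.6 × 0.0031052 = 7.2027 W.
P_in = P_out/η = 7.2027/0.897 = 8.0298 W.
I_p = P_in/V_p = 8.0298/240 = 0.0335 A.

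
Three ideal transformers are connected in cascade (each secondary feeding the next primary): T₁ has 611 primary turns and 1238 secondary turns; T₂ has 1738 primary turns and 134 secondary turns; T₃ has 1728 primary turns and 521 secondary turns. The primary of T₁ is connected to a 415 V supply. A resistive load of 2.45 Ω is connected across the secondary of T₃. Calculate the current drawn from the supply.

Secondary of T₁: V = 415.00 × 1238/611 = 840.87 V.
Secondary of T₂: V = 840.87 × 134/1738 = 64.831 V.
Secondary of T₃: V = 64.831 × 521/1728 = 19.547 V.
I_load = 19.547/2.45 = 7.9783 A, so P_out = 19.547 × 7.9783 = 155.95 W.
All ideal ⇒ P_in = P_out, so I_supply = 155.95/415 = 0.376 A.

I_supply ≈ 0.376 A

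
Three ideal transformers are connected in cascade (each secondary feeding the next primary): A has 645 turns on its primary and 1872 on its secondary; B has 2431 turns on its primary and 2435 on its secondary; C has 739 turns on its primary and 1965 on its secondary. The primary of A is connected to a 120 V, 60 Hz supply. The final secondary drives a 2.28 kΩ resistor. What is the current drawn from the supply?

I_supply ≈ 3.14 A

Secondary of A: V = 120.00 × 1872/645 = 348.28 V.
Secondary of B: V = 348.28 × 2435/2431 = 348.85 V.
Secondary of C: V = 348.85 × 1965/739 = 927.60 V.
I_load = 927.60/2280 = 0.40684 A, so P_out = 927.60 × 0.40684 = 377.38 W.
All ideal ⇒ P_in = P_out, so I_supply = 377.38/120 = 3.14 A.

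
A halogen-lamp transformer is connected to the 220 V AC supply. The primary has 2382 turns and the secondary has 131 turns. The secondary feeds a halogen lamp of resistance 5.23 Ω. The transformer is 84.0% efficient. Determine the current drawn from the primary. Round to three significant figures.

I_p ≈ 0.151 A

V_s = 220 × 131/2382 = 12.099 V.
I_s = V_s/R = 12.099/5.23 = 2.3134 A.
P_out = V_s I_s = 12.099 × 2.3134 = 27.990 W.
P_in = P_out/η = 27.990/0.840 = 33.321 W.
I_p = P_in/V_p = 33.321/220 = 0.151 A.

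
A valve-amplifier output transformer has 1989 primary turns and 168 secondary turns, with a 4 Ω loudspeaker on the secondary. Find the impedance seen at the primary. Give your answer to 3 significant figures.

Z_p ≈ 561 Ω

Z_p = (N_p/N_s)² × Z_s = (1989/168)² × 4 = 561 Ω.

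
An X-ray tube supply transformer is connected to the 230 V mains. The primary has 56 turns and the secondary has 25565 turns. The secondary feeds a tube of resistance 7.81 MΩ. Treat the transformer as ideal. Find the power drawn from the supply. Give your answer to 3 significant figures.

V_s = V_p × N_s/N_p = 230 × 25565/56 = 105000 V.
I_s = V_s/R = 105000/(7.81×10^6) = 0.013444 A.
I_p = I_s × N_s/N_p = 0.013444 × 25565/56 = 6.1375 A.
P = V_p I_p = 230 × 6.1375 = 1410 W.

P ≈ 1410 W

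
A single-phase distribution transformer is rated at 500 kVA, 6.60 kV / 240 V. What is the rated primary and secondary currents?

I_p = S/V_p = 500000/6600 = 75.8 A.
I_s = S/V_s = 500000/240 = 2080 A.

I_p ≈ 75.8 A, I_s ≈ 2080 A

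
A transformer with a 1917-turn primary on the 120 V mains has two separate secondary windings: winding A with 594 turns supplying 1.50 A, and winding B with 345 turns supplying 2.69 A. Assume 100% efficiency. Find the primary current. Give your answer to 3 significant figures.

I_p ≈ 0.949 A

V_A = 120 × 594/1917 = 37.183 V; V_B = 120 × 345/1917 = 21.596 V.
P_out = V_A I_A + V_B I_B = 37.183×1.50 + 21.596×2.69 = 55.775 + 58.094 = 113.87 W.
Ideal ⇒ P_in = P_out, so I_p = P_out/V_p = 113.87/120 = 0.949 A.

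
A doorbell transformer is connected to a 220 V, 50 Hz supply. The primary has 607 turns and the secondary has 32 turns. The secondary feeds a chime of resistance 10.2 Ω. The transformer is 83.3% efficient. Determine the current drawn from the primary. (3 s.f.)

V_s = 220 × 32/607 = 11.598 V.
I_s = V_s/R = 11.598/10.2 = 1.1371 A.
P_out = V_s I_s = 11.598 × 1.1371 = 13.188 W.
P_in = P_out/η = 13.188/0.833 = 15.832 W.
I_p = P_in/V_p = 15.832/220 = 0.0720 A.

I_p ≈ 0.0720 A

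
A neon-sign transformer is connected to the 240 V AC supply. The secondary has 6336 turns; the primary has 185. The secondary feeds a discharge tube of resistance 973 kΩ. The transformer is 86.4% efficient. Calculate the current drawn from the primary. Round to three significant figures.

V_s = 240 × 6336/185 = 8219.7 V.
I_s = V_s/R = 8219.7/973000 = 0.0084478 A.
P_out = V_s I_s = 8219.7 × 0.0084478 = 69.438 W.
P_in = P_out/η = 69.438/0.864 = 80.368 W.
I_p = P_in/V_p = 80.368/240 = 0.335 A.

I_p ≈ 0.335 A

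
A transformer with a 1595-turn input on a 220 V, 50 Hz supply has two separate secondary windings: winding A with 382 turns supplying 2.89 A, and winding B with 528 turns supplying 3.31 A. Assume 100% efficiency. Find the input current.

I_in ≈ 1.79 A

V_A = 220 × 382/1595 = 52.690 V; V_B = 220 × 528/1595 = 72.828 V.
P_out = V_A I_A + V_B I_B = 52.690×2.89 + 72.828×3.31 = 152.27 + 241.06 = 393.33 W.
Ideal ⇒ P_in = P_out, so I_in = P_out/V_in = 393.33/220 = 1.79 A.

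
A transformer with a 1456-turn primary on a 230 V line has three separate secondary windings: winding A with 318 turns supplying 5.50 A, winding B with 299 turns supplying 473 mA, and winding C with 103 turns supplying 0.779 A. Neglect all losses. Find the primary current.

I_p ≈ 1.35 A

V_A = 230 × 318/1456 = 50.234 V; V_B = 230 × 299/1456 = 47.232 V; V_C = 230 × 103/1456 = 16.271 V.
P_out = V_A I_A + V_B I_B + V_C I_C = 50.234×5.50 + 47.232×0.473 + 16.271×0.779 = 276.28 + 22.341 + 12.675 = 311.30 W.
Ideal ⇒ P_in = P_out, so I_p = P_out/V_p = 311.30/230 = 1.35 A.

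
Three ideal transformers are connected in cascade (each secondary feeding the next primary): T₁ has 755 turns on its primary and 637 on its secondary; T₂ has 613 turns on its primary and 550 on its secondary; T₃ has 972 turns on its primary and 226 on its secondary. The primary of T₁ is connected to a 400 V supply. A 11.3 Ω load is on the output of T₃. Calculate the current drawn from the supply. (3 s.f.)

I_supply ≈ 1.10 A

After T₁: V = 400.00 × 637/755 = 337.48 V.
After T₂: V = 337.48 × 550/613 = 302.80 V.
After T₃: V = 302.80 × 226/972 = 70.404 V.
I_load = 70.404/11.3 = 6.2304 A, so P_out = 70.404 × 6.2304 = 438.65 W.
All ideal ⇒ P_in = P_out, so I_supply = 438.65/400 = 1.10 A.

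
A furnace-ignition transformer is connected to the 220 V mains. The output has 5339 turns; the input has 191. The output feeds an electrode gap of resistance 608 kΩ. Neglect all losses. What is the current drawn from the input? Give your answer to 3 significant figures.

I_in ≈ 0.283 A

V_out = V_in × N_out/N_in = 220 × 5339/191 = 6149.6 V.
I_out = V_out/R = 6149.6/608000 = 0.010115 A.
For an ideal transformer I_in N_in = I_out N_out, so I_in = 0.010115 × 5339/191 = 0.283 A.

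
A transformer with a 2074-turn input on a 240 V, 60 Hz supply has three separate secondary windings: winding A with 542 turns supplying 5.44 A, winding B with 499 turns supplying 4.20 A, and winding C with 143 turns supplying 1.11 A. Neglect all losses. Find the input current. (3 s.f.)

I_in ≈ 2.51 A

V_A = 240 × 542/2074 = 62.719 V; V_B = 240 × 499/2074 = 57.743 V; V_C = 240 × 143/2074 = 16.548 V.
P_out = V_A I_A + V_B I_B + V_C I_C = 62.719×5.44 + 57.743×4.20 + 16.548×1.11 = 341.19 + 242.52 + 18.368 = 602.08 W.
Ideal ⇒ P_in = P_out, so I_in = P_out/V_in = 602.08/240 = 2.51 A.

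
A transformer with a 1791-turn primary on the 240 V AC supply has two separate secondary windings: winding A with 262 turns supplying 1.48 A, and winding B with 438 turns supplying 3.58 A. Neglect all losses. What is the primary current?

V_A = 240 × 262/1791 = 35.109 V; V_B = 240 × 438/1791 = 58.693 V.
P_out = V_A I_A + V_B I_B = 35.109×1.48 + 58.693×3.58 = 51.961 + 210.12 = 262.08 W.
Ideal ⇒ P_in = P_out, so I_p = P_out/V_p = 262.08/240 = 1.09 A.

I_p ≈ 1.09 A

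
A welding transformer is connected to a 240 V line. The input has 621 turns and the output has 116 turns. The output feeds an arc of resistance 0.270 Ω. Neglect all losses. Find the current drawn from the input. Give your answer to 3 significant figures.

V_out = V_in × N_out/N_in = 240 × 116/621 = 44.831 V.
I_out = V_out/R = 44.831/0.270 = 166.04 A.
For an ideal transformer I_in N_in = I_out N_out, so I_in = 166.04 × 116/621 = 31.0 A.

I_in ≈ 31.0 A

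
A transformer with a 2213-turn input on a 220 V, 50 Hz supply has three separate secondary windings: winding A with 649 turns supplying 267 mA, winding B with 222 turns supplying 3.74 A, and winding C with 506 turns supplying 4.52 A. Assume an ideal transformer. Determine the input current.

V_A = 220 × 649/2213 = 64.519 V; V_B = 220 × 222/2213 = 22.070 V; V_C = 220 × 506/2213 = 50.303 V.
P_out = V_A I_A + V_B I_B + V_C I_C = 64.519×0.267 + 22.070×3.74 + 50.303×4.52 = 17.227 + 82.540 + 227.37 = 327.14 W.
Ideal ⇒ P_in = P_out, so I_in = P_out/V_in = 327.14/220 = 1.49 A.

I_in ≈ 1.49 A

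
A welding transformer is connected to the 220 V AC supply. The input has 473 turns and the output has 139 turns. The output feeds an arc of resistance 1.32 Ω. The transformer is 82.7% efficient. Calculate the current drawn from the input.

V_out = 220 × 139/473 = 64.651 V.
I_out = V_out/R = 64.651/1.32 = 48.978 A.
P_out = V_out I_out = 64.651 × 48.978 = 3166.5 W.
P_in = P_out/η = 3166.5/0.827 = 3828.9 W.
I_in = P_in/V_in = 3828.9/220 = 17.4 A.

I_in ≈ 17.4 A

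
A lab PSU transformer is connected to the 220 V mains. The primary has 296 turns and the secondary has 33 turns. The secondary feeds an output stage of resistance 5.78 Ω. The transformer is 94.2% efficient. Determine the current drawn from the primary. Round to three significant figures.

V_s = 220 × 33/296 = 24.527 V.
I_s = V_s/R = 24.527/5.78 = 4.2434 A.
P_out = V_s I_s = 24.527 × 4.2434 = 104.08 W.
P_in = P_out/η = 104.08/0.942 = 110.49 W.
I_p = P_in/V_p = 110.49/220 = 0.502 A.

I_p ≈ 0.502 A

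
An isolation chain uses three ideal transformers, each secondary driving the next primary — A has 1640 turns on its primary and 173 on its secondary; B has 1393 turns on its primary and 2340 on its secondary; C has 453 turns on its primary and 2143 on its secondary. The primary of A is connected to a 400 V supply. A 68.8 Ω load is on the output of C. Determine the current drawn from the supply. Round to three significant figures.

After A: V = 400.00 × 173/1640 = 42.195 V.
After B: V = 42.195 × 2340/1393 = 70.881 V.
After C: V = 70.881 × 2143/453 = 335.31 V.
I_load = 335.31/68.8 = 4.8737 A, so P_out = 335.31 × 4.8737 = 1634.2 W.
All ideal ⇒ P_in = P_out, so I_supply = 1634.2/400 = 4.09 A.

I_supply ≈ 4.09 A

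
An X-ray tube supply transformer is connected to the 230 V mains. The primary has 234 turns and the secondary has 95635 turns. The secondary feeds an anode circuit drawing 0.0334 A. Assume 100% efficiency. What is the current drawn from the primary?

For an ideal transformer I_p N_p = I_s N_s, so I_p = 0.0334 × 95635/234 = 13.7 A.

I_p ≈ 13.7 A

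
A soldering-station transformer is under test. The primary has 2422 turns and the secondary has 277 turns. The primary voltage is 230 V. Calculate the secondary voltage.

V_s ≈ 26.3 V

V_s/V_p = N_s/N_p, so V_s = 230 × 277/2422 = 26.3 V.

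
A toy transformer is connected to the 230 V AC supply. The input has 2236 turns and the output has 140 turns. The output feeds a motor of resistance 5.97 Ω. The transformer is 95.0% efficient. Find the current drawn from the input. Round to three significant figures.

I_in ≈ 0.159 A

V_out = 230 × 140/2236 = 14.401 V.
I_out = V_out/R = 14.401/5.97 = 2.4122 A.
P_out = V_out I_out = 14.401 × 2.4122 = 34.737 W.
P_in = P_out/η = 34.737/0.950 = 36.565 W.
I_in = P_in/V_in = 36.565/230 = 0.159 A.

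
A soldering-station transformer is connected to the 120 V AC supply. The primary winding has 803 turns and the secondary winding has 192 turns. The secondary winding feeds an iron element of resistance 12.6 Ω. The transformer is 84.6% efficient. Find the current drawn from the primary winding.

I_p ≈ 0.644 A

V_s = 120 × 192/803 = 28.692 V.
I_s = V_s/R = 28.692/12.6 = 2.2772 A.
P_out = V_s I_s = 28.692 × 2.2772 = 65.338 W.
P_in = P_out/η = 65.338/0.846 = 77.231 W.
I_p = P_in/V_p = 77.231/120 = 0.644 A.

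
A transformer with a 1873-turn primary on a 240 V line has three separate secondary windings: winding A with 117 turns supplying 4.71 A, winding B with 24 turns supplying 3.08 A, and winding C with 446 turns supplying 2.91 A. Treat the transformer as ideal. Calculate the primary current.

I_p ≈ 1.03 A

V_A = 240 × 117/1873 = 14.992 V; V_B = 240 × 24/1873 = 3.0753 V; V_C = 240 × 446/1873 = 57.149 V.
P_out = V_A I_A + V_B I_B + V_C I_C = 14.992×4.71 + 3.0753×3.08 + 57.149×2.91 = 70.612 + 9.4719 + 166.30 = 246.39 W.
Ideal ⇒ P_in = P_out, so I_p = P_out/V_p = 246.39/240 = 1.03 A.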